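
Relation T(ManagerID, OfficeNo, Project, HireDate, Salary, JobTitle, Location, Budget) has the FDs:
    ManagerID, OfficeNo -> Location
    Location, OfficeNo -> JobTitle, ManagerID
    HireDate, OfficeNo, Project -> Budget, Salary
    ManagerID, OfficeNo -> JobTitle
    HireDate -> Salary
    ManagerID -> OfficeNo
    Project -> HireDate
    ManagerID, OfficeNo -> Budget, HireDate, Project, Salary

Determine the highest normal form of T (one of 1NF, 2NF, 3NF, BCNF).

Candidate keys: {Location, OfficeNo}, {ManagerID}. Prime attributes: {Location, ManagerID, OfficeNo}.
HireDate, OfficeNo, Project -> Budget, Salary breaks BCNF: {HireDate, OfficeNo, Project}⁺ = {Budget, HireDate, OfficeNo, Project, Salary}, so {HireDate, OfficeNo, Project} is not a superkey.
HireDate, OfficeNo, Project -> Budget, Salary determines the non-prime attributes {Budget, Salary} from a non-superkey — 3NF is violated.
Checking every proper subset of each key, none determines a non-prime attribute — 2NF is satisfied.

2NF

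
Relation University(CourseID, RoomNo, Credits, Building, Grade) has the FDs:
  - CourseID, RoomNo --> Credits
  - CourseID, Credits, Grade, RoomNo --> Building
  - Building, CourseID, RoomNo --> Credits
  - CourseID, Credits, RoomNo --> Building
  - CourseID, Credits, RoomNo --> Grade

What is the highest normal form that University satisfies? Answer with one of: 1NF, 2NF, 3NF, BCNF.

BCNF

Candidate key: {CourseID, RoomNo}. Prime attributes: {CourseID, RoomNo}.
The left-hand side of every FD is a superkey, so BCNF is satisfied.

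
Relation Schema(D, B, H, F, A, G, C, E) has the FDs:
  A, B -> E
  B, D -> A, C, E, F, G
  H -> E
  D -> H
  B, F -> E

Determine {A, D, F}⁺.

Start with {A, D, F}.
D -> H applies; add {H} → now {A, D, F, H}.
H -> E applies; add {E} → now {A, D, E, F, H}.
No further FD applies.

{A, D, E, F, H}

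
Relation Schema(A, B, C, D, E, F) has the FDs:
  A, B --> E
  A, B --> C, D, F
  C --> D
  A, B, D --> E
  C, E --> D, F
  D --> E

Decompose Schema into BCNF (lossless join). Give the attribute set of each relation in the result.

Candidate key of the original relation: {A, B}.
Within {A, B, C, D, E, F}: {C}⁺ ∩ {A, B, C, D, E, F} = {C, D, E, F}, not the whole set, so C --> D, E, F violates BCNF; decompose into {C, D, E, F} and {A, B, C}.
Within {C, D, E, F}: {D}⁺ ∩ {C, D, E, F} = {D, E}, not the whole set, so D --> E violates BCNF; decompose into {D, E} and {C, D, F}.
{D, E} has no BCNF violation.
{C, D, F} has no BCNF violation.
{A, B, C} has no BCNF violation.

{A, B, C}; {C, D, F}; {D, E}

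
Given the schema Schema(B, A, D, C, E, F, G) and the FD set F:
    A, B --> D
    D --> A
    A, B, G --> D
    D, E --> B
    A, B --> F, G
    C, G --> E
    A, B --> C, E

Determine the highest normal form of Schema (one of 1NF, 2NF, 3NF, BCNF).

3NF

Candidate keys: {A, B}, {B, D}, {C, D, G}, {D, E}. Prime attributes: {A, B, C, D, E, G}.
D --> A breaks BCNF: {D}⁺ = {A, D}, so {D} is not a superkey.
Its right-hand attributes {A} are all prime, as are those of every other non-superkey FD — the relation is in 3NF.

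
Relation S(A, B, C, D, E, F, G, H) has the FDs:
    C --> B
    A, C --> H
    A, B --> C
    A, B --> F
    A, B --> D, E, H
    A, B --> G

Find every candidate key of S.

Attributes never on any right-hand side: {A} — every candidate key must contain it.
{A, B}⁺ = {A, B, C, D, E, F, G, H} — all of the relation — so {A, B} is a candidate key.
{A, C}⁺ = {A, B, C, D, E, F, G, H} — all of the relation — so {A, C} is a candidate key.
These are minimal and exhaustive — every other superkey contains one of them.

{A, B}, {A, C}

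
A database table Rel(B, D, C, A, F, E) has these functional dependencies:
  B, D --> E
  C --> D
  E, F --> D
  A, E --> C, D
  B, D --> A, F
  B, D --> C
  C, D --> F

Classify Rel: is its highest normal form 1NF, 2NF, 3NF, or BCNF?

Candidate keys: {A, B, E}, {B, C}, {B, D}, {B, E, F}. Prime attributes: {A, B, C, D, E, F}.
C --> D breaks BCNF: {C}⁺ = {C, D, F}, so {C} is not a superkey.
Since {D} ⊆ prime attributes and every other non-superkey FD also has a prime right side, the schema is in 3NF.

3NF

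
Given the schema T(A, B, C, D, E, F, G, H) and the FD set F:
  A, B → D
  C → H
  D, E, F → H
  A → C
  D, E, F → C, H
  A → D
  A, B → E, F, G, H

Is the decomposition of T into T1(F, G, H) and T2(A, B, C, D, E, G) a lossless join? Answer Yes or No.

No

The shared attributes are {G} and {G}⁺ = {G}.
The closure covers neither T1 nor T2 entirely; the join is not lossless.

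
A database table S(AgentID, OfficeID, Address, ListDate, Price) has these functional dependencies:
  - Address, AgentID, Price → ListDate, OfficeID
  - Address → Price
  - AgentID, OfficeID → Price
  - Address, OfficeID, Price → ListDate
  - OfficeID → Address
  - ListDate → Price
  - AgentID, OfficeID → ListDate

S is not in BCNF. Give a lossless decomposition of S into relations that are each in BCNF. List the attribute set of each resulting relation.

Candidate keys of the original relation: {Address, AgentID}, {AgentID, OfficeID}.
Within {Address, AgentID, ListDate, OfficeID, Price}: {Address}⁺ ∩ {Address, AgentID, ListDate, OfficeID, Price} = {Address, Price}, not the whole set, so Address → Price violates BCNF; decompose into {Address, Price} and {Address, AgentID, ListDate, OfficeID}.
{Address, Price}: every determinant is a superkey — BCNF.
Within {Address, AgentID, ListDate, OfficeID}: {OfficeID}⁺ ∩ {Address, AgentID, ListDate, OfficeID} = {Address, ListDate, OfficeID}, not the whole set, so OfficeID → Address, ListDate violates BCNF; decompose into {Address, ListDate, OfficeID} and {AgentID, OfficeID}.
{Address, ListDate, OfficeID}: every determinant is a superkey — BCNF.
{AgentID, OfficeID}: every determinant is a superkey — BCNF.

{Address, ListDate, OfficeID}; {Address, Price}; {AgentID, OfficeID}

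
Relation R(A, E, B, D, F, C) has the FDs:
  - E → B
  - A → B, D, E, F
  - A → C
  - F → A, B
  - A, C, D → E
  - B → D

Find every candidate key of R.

{A}, {F}

{A} is a candidate key since {A}⁺ = {A, B, C, D, E, F} covers every attribute.
{F} is a candidate key since {F}⁺ = {A, B, C, D, E, F} covers every attribute.
Any other superkey properly contains one of these, so there are no further candidate keys.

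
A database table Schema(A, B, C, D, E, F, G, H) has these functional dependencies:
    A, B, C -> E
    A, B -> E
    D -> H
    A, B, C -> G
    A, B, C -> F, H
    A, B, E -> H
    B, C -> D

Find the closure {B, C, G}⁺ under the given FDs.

Start with {B, C, G}.
B, C -> D applies; add {D} → now {B, C, D, G}.
D -> H applies; add {H} → now {B, C, D, G, H}.
No further FD applies.

{B, C, D, G, H}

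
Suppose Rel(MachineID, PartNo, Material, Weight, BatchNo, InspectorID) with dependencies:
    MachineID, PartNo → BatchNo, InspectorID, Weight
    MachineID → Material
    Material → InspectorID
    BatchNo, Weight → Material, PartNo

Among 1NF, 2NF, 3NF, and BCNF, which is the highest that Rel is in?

Candidate keys: {BatchNo, MachineID, Weight}, {MachineID, PartNo}. Prime attributes: {BatchNo, MachineID, PartNo, Weight}.
For MachineID → Material we have {MachineID}⁺ = {InspectorID, MachineID, Material}; {MachineID} is not a superkey, so BCNF fails.
Because {Material} is non-prime and the left side of MachineID → Material is not a superkey, the relation is not in 3NF.
The proper key subset {MachineID} of {MachineID, PartNo} determines non-prime {InspectorID, Material}, so the relation is not even in 2NF.

1NF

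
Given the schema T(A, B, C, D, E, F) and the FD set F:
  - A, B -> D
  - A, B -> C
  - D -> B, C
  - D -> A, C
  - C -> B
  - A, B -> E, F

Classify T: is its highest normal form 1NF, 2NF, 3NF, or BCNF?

Candidate keys: {A, B}, {A, C}, {D}. Prime attributes: {A, B, C, D}.
C -> B: {C}⁺ = {B, C}, which is not all of the attributes, so the left side is not a superkey — BCNF is violated.
But every attribute on its right side ({B}) is prime, and the same holds for every other non-superkey FD, so 3NF still holds.

3NF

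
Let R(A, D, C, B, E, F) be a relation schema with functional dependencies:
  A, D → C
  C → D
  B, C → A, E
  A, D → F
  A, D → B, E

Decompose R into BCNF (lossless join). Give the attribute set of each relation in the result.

Candidate keys of the original relation: {A, C}, {A, D}, {B, C}.
{A, B, C, D, E, F}: {C} determines {C, D} here but is not a superkey — split on C → D, giving {C, D} and {A, B, C, E, F}.
{C, D} has no BCNF violation.
{A, B, C, E, F} has no BCNF violation.

{A, B, C, E, F}; {C, D}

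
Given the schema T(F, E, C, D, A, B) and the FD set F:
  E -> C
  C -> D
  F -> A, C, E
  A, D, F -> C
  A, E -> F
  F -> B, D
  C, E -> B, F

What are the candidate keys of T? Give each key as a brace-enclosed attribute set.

{E}, {F}

{E}⁺ = {A, B, C, D, E, F} — all of the relation — so {E} is a candidate key.
{F}⁺ = {A, B, C, D, E, F} — all of the relation — so {F} is a candidate key.
Any other superkey properly contains one of these, so there are no further candidate keys.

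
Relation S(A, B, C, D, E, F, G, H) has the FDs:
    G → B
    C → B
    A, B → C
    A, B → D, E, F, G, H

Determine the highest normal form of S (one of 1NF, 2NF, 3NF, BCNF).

3NF

Candidate keys: {A, B}, {A, C}, {A, G}. Prime attributes: {A, B, C, G}.
G → B: {G}⁺ = {B, G}, which is not all of the attributes, so the left side is not a superkey — BCNF is violated.
Its right-hand attributes {B} are all prime, as are those of every other non-superkey FD — the relation is in 3NF.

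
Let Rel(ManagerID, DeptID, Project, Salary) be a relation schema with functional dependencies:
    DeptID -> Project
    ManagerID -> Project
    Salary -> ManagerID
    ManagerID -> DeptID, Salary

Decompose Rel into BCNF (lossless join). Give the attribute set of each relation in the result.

Candidate keys of the original relation: {ManagerID}, {Salary}.
In {DeptID, ManagerID, Project, Salary}, {DeptID} is not a superkey ({DeptID}⁺ restricted to this set is {DeptID, Project}), so split on DeptID -> Project into {DeptID, Project} and {DeptID, ManagerID, Salary}.
{DeptID, Project} has no BCNF violation.
{DeptID, ManagerID, Salary} has no BCNF violation.

{DeptID, ManagerID, Salary}; {DeptID, Project}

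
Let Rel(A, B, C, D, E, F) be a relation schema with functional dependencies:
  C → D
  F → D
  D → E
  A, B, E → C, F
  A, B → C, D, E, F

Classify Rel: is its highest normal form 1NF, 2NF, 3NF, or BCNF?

Candidate key: {A, B}. Prime attributes: {A, B}.
For C → D we have {C}⁺ = {C, D, E}; {C} is not a superkey, so BCNF fails.
Because {D} is non-prime and the left side of C → D is not a superkey, the relation is not in 3NF.
Checking every proper subset of each key, none determines a non-prime attribute — 2NF is satisfied.

2NF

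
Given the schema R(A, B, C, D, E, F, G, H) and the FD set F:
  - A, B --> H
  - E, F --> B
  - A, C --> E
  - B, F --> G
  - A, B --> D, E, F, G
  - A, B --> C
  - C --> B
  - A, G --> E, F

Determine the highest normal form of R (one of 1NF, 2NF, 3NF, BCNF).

3NF

Candidate keys: {A, B}, {A, C}, {A, E, F}, {A, G}. Prime attributes: {A, B, C, E, F, G}.
E, F --> B breaks BCNF: {E, F}⁺ = {B, E, F, G}, so {E, F} is not a superkey.
Since {B} ⊆ prime attributes and every other non-superkey FD also has a prime right side, the schema is in 3NF.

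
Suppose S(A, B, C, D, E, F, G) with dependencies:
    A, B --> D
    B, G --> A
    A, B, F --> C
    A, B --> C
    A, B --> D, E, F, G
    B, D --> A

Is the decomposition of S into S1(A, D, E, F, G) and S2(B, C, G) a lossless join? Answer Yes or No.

No

The shared attributes are {G} and {G}⁺ = {G}.
Neither S1 nor S2 is contained in that closure, so the decomposition is lossy.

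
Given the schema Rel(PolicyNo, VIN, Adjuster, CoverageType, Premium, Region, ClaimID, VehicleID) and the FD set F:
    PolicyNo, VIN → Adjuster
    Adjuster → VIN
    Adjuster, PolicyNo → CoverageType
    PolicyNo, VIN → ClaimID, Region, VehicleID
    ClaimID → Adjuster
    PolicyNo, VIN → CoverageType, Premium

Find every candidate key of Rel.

No FD produces {PolicyNo}, so it must be in every candidate key.
{Adjuster, PolicyNo}⁺ = {Adjuster, ClaimID, CoverageType, PolicyNo, Premium, Region, VIN, VehicleID}, which is every attribute, so {Adjuster, PolicyNo} is a candidate key.
{ClaimID, PolicyNo}⁺ = {Adjuster, ClaimID, CoverageType, PolicyNo, Premium, Region, VIN, VehicleID}, which is every attribute, so {ClaimID, PolicyNo} is a candidate key.
{PolicyNo, VIN}⁺ = {Adjuster, ClaimID, CoverageType, PolicyNo, Premium, Region, VIN, VehicleID}, which is every attribute, so {PolicyNo, VIN} is a candidate key.
No proper subset of any of these is a key, and no other minimal superkey exists.

{Adjuster, PolicyNo}, {ClaimID, PolicyNo}, {PolicyNo, VIN}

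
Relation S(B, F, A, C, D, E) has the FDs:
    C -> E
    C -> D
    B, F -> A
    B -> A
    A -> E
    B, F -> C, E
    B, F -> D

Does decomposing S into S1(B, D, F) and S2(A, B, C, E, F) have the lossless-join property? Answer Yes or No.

Yes

The shared attributes are {B, F} and {B, F}⁺ = {A, B, C, D, E, F}.
Since S1 ⊆ {A, B, C, D, E, F}, the intersection is a superkey of S1; the decomposition is lossless.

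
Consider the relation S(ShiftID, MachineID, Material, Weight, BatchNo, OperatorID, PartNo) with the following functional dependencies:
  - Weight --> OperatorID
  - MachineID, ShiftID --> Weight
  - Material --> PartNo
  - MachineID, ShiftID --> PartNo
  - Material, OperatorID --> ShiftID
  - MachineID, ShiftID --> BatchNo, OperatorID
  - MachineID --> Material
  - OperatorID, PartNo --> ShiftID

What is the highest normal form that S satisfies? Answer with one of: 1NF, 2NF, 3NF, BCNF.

1NF

Candidate keys: {MachineID, OperatorID}, {MachineID, ShiftID}, {MachineID, Weight}. Prime attributes: {MachineID, OperatorID, ShiftID, Weight}.
Weight --> OperatorID: {Weight}⁺ = {OperatorID, Weight}, which is not all of the attributes, so the left side is not a superkey — BCNF is violated.
Material --> PartNo has non-prime {PartNo} on the right and a non-superkey on the left, so 3NF fails.
The proper key subset {MachineID} of {MachineID, OperatorID} determines non-prime {Material, PartNo}, so the relation is not even in 2NF.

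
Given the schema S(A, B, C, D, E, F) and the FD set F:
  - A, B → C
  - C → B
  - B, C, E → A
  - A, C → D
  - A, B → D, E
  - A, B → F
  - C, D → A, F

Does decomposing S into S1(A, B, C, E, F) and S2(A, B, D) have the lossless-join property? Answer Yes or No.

Yes

S1 ∩ S2 = {A, B}; its closure under F is {A, B, C, D, E, F}.
This includes all of S1, so the common attributes are a superkey of S1 — the join is lossless.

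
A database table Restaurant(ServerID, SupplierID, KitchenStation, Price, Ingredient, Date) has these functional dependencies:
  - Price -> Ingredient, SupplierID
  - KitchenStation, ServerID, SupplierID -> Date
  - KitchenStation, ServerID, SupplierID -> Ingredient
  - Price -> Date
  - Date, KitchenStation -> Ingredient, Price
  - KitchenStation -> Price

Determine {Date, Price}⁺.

Start with {Date, Price}.
Price -> Ingredient, SupplierID applies; add {Ingredient, SupplierID} → now {Date, Ingredient, Price, SupplierID}.
No further FD applies.

{Date, Ingredient, Price, SupplierID}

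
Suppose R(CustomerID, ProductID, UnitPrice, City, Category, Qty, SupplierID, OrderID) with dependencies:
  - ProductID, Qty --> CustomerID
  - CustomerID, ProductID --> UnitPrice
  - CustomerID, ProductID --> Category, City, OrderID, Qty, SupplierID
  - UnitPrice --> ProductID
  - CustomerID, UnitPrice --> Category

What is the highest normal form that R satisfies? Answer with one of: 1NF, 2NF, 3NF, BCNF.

Candidate keys: {CustomerID, ProductID}, {CustomerID, UnitPrice}, {ProductID, Qty}, {Qty, UnitPrice}. Prime attributes: {CustomerID, ProductID, Qty, UnitPrice}.
UnitPrice --> ProductID breaks BCNF: {UnitPrice}⁺ = {ProductID, UnitPrice}, so {UnitPrice} is not a superkey.
Since {ProductID} ⊆ prime attributes and every other non-superkey FD also has a prime right side, the schema is in 3NF.

3NF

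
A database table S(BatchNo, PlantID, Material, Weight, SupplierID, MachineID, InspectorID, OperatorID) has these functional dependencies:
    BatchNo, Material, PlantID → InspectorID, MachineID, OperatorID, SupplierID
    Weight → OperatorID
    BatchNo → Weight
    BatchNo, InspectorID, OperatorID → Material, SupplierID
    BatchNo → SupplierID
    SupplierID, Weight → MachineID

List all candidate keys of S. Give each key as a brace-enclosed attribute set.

Attributes never on any right-hand side: {BatchNo, PlantID} — every candidate key must contain all of them.
Closure of {BatchNo, InspectorID, PlantID} is {BatchNo, InspectorID, MachineID, Material, OperatorID, PlantID, SupplierID, Weight}, the whole schema; {BatchNo, InspectorID, PlantID} is a candidate key.
Closure of {BatchNo, Material, PlantID} is {BatchNo, InspectorID, MachineID, Material, OperatorID, PlantID, SupplierID, Weight}, the whole schema; {BatchNo, Material, PlantID} is a candidate key.
No proper subset of any of these is a key, and no other minimal superkey exists.

{BatchNo, InspectorID, PlantID}, {BatchNo, Material, PlantID}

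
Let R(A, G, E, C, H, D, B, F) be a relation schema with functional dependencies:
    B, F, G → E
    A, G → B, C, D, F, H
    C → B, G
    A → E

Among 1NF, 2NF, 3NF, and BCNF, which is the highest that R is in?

Candidate keys: {A, C}, {A, G}. Prime attributes: {A, C, G}.
For B, F, G → E we have {B, F, G}⁺ = {B, E, F, G}; {B, F, G} is not a superkey, so BCNF fails.
B, F, G → E determines the non-prime attribute {E} from a non-superkey — 3NF is violated.
{A} is a proper subset of the key {A, C}, and {A}⁺ contains the non-prime attribute {E} — a partial dependency, so 2NF is violated.

1NF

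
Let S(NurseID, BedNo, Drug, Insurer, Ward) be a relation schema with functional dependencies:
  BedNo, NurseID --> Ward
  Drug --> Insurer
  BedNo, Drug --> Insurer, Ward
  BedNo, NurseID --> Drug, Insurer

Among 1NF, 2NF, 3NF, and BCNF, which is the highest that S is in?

Candidate key: {BedNo, NurseID}. Prime attributes: {BedNo, NurseID}.
For Drug --> Insurer we have {Drug}⁺ = {Drug, Insurer}; {Drug} is not a superkey, so BCNF fails.
Drug --> Insurer determines the non-prime attribute {Insurer} from a non-superkey — 3NF is violated.
Checking every proper subset of each key, none determines a non-prime attribute — 2NF is satisfied.

2NF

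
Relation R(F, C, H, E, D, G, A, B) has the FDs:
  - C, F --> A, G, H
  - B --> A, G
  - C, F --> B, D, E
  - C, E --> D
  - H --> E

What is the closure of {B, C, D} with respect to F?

Start with {B, C, D}.
B --> A, G applies; add {A, G} → now {A, B, C, D, G}.
No further FD applies.

{A, B, C, D, G}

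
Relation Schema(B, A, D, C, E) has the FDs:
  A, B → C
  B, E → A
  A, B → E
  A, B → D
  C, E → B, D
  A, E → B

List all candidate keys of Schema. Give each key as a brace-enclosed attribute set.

{A, B}, {A, E}, {B, E}, {C, E}

{A, B}⁺ = {A, B, C, D, E}, which is every attribute, so {A, B} is a candidate key.
{A, E}⁺ = {A, B, C, D, E}, which is every attribute, so {A, E} is a candidate key.
{B, E}⁺ = {A, B, C, D, E}, which is every attribute, so {B, E} is a candidate key.
{C, E}⁺ = {A, B, C, D, E}, which is every attribute, so {C, E} is a candidate key.
Any other superkey properly contains one of these, so there are no further candidate keys.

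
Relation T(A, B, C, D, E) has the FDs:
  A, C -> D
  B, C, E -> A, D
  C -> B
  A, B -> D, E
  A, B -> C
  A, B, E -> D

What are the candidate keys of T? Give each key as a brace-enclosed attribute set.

{A, B}⁺ = {A, B, C, D, E} — all of the relation — so {A, B} is a candidate key.
{A, C}⁺ = {A, B, C, D, E} — all of the relation — so {A, C} is a candidate key.
{C, E}⁺ = {A, B, C, D, E} — all of the relation — so {C, E} is a candidate key.
These are minimal and exhaustive — every other superkey contains one of them.

{A, B}, {A, C}, {C, E}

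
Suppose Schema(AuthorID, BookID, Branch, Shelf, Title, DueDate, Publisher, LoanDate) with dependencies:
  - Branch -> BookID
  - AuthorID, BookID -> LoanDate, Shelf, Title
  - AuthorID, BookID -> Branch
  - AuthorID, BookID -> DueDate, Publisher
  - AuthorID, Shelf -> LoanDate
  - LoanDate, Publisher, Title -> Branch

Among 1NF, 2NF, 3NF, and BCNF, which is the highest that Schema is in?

Candidate keys: {AuthorID, BookID}, {AuthorID, Branch}, {AuthorID, LoanDate, Publisher, Title}, {AuthorID, Publisher, Shelf, Title}. Prime attributes: {AuthorID, BookID, Branch, LoanDate, Publisher, Shelf, Title}.
Branch -> BookID: {Branch}⁺ = {BookID, Branch}, which is not all of the attributes, so the left side is not a superkey — BCNF is violated.
Its right-hand attributes {BookID} are all prime, as are those of every other non-superkey FD — the relation is in 3NF.

3NF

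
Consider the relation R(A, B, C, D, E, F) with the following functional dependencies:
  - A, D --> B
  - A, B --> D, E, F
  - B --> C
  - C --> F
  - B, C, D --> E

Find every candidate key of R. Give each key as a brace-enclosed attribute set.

No FD produces {A}, so it must be in every candidate key.
{A, B} is a candidate key since {A, B}⁺ = {A, B, C, D, E, F} covers every attribute.
{A, D} is a candidate key since {A, D}⁺ = {A, B, C, D, E, F} covers every attribute.
These are minimal and exhaustive — every other superkey contains one of them.

{A, B}, {A, D}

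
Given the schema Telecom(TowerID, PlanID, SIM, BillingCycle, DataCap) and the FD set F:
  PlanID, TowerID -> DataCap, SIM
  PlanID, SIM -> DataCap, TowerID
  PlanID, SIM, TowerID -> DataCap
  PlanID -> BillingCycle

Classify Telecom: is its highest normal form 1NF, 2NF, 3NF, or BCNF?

Candidate keys: {PlanID, SIM}, {PlanID, TowerID}. Prime attributes: {PlanID, SIM, TowerID}.
PlanID -> BillingCycle: {PlanID}⁺ = {BillingCycle, PlanID}, which is not all of the attributes, so the left side is not a superkey — BCNF is violated.
PlanID -> BillingCycle determines the non-prime attribute {BillingCycle} from a non-superkey — 3NF is violated.
Since {PlanID} ⊂ {PlanID, SIM} and {PlanID}⁺ ⊇ {BillingCycle} with {BillingCycle} non-prime, there is a partial dependency; 2NF fails.

1NF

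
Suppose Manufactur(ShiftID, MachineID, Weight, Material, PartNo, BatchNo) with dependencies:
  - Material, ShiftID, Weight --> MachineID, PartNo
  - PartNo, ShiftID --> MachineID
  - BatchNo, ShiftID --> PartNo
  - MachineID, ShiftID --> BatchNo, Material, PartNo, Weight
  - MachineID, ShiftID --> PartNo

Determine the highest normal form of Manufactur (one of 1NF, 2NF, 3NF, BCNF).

Candidate keys: {BatchNo, ShiftID}, {MachineID, ShiftID}, {Material, ShiftID, Weight}, {PartNo, ShiftID}. Prime attributes: {BatchNo, MachineID, Material, PartNo, ShiftID, Weight}.
Every FD has a superkey on the left, so the relation is in BCNF.

BCNF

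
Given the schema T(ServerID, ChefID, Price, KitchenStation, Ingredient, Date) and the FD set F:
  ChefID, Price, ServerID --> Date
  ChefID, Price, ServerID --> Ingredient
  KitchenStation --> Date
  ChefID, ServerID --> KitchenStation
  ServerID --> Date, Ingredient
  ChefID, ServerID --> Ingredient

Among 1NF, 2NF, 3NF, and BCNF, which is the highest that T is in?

Candidate key: {ChefID, Price, ServerID}. Prime attributes: {ChefID, Price, ServerID}.
KitchenStation --> Date breaks BCNF: {KitchenStation}⁺ = {Date, KitchenStation}, so {KitchenStation} is not a superkey.
Because {Date} is non-prime and the left side of KitchenStation --> Date is not a superkey, the relation is not in 3NF.
The proper key subset {ServerID} of {ChefID, Price, ServerID} determines non-prime {Date, Ingredient}, so the relation is not even in 2NF.

1NF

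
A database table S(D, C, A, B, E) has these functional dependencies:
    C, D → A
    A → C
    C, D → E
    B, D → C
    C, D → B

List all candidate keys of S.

No FD produces {D}, so it must be in every candidate key.
{A, D} is a candidate key since {A, D}⁺ = {A, B, C, D, E} covers every attribute.
{B, D} is a candidate key since {B, D}⁺ = {A, B, C, D, E} covers every attribute.
{C, D} is a candidate key since {C, D}⁺ = {A, B, C, D, E} covers every attribute.
No proper subset of any of these is a key, and no other minimal superkey exists.

{A, D}, {B, D}, {C, D}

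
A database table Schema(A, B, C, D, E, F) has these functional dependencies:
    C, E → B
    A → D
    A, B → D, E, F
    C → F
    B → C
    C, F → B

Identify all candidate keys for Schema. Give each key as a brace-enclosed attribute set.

No FD produces {A}, so it must be in every candidate key.
{A, B} is a candidate key since {A, B}⁺ = {A, B, C, D, E, F} covers every attribute.
{A, C} is a candidate key since {A, C}⁺ = {A, B, C, D, E, F} covers every attribute.
Any other superkey properly contains one of these, so there are no further candidate keys.

{A, B}, {A, C}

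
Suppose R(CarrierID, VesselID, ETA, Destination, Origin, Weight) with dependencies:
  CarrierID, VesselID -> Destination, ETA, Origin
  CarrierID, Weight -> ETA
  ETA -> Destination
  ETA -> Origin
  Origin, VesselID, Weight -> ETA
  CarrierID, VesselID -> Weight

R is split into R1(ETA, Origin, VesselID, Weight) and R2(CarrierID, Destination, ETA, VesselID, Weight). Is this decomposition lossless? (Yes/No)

Yes

R1 ∩ R2 = {ETA, VesselID, Weight}; its closure under F is {Destination, ETA, Origin, VesselID, Weight}.
This includes all of R1, so the common attributes are a superkey of R1 — the join is lossless.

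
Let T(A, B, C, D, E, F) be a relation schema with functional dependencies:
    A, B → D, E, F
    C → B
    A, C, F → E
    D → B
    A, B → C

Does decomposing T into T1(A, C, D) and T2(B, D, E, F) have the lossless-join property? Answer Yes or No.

No

T1 ∩ T2 = {D}; its closure under F is {B, D}.
The closure covers neither T1 nor T2 entirely; the join is not lossless.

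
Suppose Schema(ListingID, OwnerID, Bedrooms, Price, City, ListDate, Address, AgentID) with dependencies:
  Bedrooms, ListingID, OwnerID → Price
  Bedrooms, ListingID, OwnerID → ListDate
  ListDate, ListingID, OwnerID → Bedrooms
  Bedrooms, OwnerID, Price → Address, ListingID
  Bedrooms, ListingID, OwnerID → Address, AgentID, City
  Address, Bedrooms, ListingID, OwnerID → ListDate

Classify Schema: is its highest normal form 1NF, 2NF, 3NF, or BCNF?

BCNF

Candidate keys: {Bedrooms, ListingID, OwnerID}, {Bedrooms, OwnerID, Price}, {ListDate, ListingID, OwnerID}. Prime attributes: {Bedrooms, ListDate, ListingID, OwnerID, Price}.
Each dependency's left side is a superkey — BCNF holds.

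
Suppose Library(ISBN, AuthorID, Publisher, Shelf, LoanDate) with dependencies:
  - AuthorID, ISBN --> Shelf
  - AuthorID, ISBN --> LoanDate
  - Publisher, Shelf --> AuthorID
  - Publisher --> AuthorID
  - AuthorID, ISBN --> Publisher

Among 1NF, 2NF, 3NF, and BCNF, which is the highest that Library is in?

Candidate keys: {AuthorID, ISBN}, {ISBN, Publisher}. Prime attributes: {AuthorID, ISBN, Publisher}.
For Publisher, Shelf --> AuthorID we have {Publisher, Shelf}⁺ = {AuthorID, Publisher, Shelf}; {Publisher, Shelf} is not a superkey, so BCNF fails.
Its right-hand attributes {AuthorID} are all prime, as are those of every other non-superkey FD — the relation is in 3NF.

3NF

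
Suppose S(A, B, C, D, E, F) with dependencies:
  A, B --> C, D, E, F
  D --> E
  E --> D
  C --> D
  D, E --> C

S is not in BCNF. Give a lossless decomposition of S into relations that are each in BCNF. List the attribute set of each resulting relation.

{A, B, D, F}; {C, D, E}

Candidate key of the original relation: {A, B}.
Within {A, B, C, D, E, F}: {D}⁺ ∩ {A, B, C, D, E, F} = {C, D, E}, not the whole set, so D --> C, E violates BCNF; decompose into {C, D, E} and {A, B, D, F}.
{C, D, E}: every determinant is a superkey — BCNF.
{A, B, D, F}: every determinant is a superkey — BCNF.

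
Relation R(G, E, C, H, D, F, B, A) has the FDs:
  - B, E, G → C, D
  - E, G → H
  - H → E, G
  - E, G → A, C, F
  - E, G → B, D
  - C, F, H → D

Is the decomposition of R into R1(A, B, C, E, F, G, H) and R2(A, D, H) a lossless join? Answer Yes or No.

Yes

Common attributes: {A, H}; their closure is {A, B, C, D, E, F, G, H}.
This includes all of R1, so the common attributes are a superkey of R1 — the join is lossless.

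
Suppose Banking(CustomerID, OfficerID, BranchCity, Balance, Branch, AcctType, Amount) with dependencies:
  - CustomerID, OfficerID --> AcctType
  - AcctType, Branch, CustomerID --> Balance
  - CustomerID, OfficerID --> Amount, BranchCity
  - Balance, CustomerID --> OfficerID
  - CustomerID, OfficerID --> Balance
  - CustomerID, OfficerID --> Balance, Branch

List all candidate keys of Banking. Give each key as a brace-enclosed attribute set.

{CustomerID} never appears on the right of any FD, so every key must include it.
Closure of {Balance, CustomerID} is {AcctType, Amount, Balance, Branch, BranchCity, CustomerID, OfficerID}, the whole schema; {Balance, CustomerID} is a candidate key.
Closure of {CustomerID, OfficerID} is {AcctType, Amount, Balance, Branch, BranchCity, CustomerID, OfficerID}, the whole schema; {CustomerID, OfficerID} is a candidate key.
Closure of {AcctType, Branch, CustomerID} is {AcctType, Amount, Balance, Branch, BranchCity, CustomerID, OfficerID}, the whole schema; {AcctType, Branch, CustomerID} is a candidate key.
These are minimal and exhaustive — every other superkey contains one of them.

{AcctType, Branch, CustomerID}, {Balance, CustomerID}, {CustomerID, OfficerID}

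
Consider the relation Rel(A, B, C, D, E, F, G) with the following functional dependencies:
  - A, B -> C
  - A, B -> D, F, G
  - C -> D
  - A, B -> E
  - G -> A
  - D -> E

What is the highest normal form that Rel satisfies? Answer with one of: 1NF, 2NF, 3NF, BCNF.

2NF

Candidate keys: {A, B}, {B, G}. Prime attributes: {A, B, G}.
For C -> D we have {C}⁺ = {C, D, E}; {C} is not a superkey, so BCNF fails.
C -> D determines the non-prime attribute {D} from a non-superkey — 3NF is violated.
No proper subset of a key has a non-prime attribute in its closure, so there is no partial dependency; 2NF holds.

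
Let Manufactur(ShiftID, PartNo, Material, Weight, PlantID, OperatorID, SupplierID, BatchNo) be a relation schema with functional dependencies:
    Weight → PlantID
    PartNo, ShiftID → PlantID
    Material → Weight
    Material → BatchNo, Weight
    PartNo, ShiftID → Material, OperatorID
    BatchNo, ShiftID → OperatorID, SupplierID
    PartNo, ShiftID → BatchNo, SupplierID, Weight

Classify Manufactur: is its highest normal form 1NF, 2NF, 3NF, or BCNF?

Candidate key: {PartNo, ShiftID}. Prime attributes: {PartNo, ShiftID}.
Weight → PlantID: {Weight}⁺ = {PlantID, Weight}, which is not all of the attributes, so the left side is not a superkey — BCNF is violated.
Weight → PlantID determines the non-prime attribute {PlantID} from a non-superkey — 3NF is violated.
No proper subset of a key has a non-prime attribute in its closure, so there is no partial dependency; 2NF holds.

2NF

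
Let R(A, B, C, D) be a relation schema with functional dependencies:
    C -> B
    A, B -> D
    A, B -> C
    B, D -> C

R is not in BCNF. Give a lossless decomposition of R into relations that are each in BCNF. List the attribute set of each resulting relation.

Candidate keys of the original relation: {A, B}, {A, C}.
Within {A, B, C, D}: {C}⁺ ∩ {A, B, C, D} = {B, C}, not the whole set, so C -> B violates BCNF; decompose into {B, C} and {A, C, D}.
{B, C} is in BCNF.
{A, C, D} is in BCNF.

{A, C, D}; {B, C}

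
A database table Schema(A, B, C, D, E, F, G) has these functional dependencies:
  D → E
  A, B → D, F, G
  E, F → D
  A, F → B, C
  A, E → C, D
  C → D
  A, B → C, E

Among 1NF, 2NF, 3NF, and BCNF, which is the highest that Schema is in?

2NF

Candidate keys: {A, B}, {A, F}. Prime attributes: {A, B, F}.
D → E: {D}⁺ = {D, E}, which is not all of the attributes, so the left side is not a superkey — BCNF is violated.
D → E determines the non-prime attribute {E} from a non-superkey — 3NF is violated.
Checking every proper subset of each key, none determines a non-prime attribute — 2NF is satisfied.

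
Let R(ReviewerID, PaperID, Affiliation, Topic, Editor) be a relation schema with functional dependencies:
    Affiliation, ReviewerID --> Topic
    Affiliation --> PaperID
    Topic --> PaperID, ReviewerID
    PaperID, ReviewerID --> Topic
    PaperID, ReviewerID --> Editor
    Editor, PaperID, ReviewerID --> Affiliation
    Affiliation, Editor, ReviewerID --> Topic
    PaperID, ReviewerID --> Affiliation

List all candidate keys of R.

Closure of {Topic} is {Affiliation, Editor, PaperID, ReviewerID, Topic}, the whole schema; {Topic} is a candidate key.
Closure of {Affiliation, ReviewerID} is {Affiliation, Editor, PaperID, ReviewerID, Topic}, the whole schema; {Affiliation, ReviewerID} is a candidate key.
Closure of {PaperID, ReviewerID} is {Affiliation, Editor, PaperID, ReviewerID, Topic}, the whole schema; {PaperID, ReviewerID} is a candidate key.
No proper subset of any of these is a key, and no other minimal superkey exists.

{Affiliation, ReviewerID}, {PaperID, ReviewerID}, {Topic}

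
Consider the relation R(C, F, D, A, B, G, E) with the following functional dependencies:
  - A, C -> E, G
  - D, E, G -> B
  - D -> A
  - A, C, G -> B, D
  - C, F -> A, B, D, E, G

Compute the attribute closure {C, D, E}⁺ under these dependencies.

Start with {C, D, E}.
D -> A applies; add {A} → now {A, C, D, E}.
A, C -> E, G applies; add {G} → now {A, C, D, E, G}.
D, E, G -> B applies; add {B} → now {A, B, C, D, E, G}.
No further FD applies.

{A, B, C, D, E, G}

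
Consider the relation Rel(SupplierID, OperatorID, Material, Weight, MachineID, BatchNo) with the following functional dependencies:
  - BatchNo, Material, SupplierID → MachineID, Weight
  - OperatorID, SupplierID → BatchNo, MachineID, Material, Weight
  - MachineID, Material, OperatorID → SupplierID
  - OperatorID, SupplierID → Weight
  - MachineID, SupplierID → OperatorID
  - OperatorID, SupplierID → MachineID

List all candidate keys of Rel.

{MachineID, SupplierID} is a candidate key since {MachineID, SupplierID}⁺ = {BatchNo, MachineID, Material, OperatorID, SupplierID, Weight} covers every attribute.
{OperatorID, SupplierID} is a candidate key since {OperatorID, SupplierID}⁺ = {BatchNo, MachineID, Material, OperatorID, SupplierID, Weight} covers every attribute.
{BatchNo, Material, SupplierID} is a candidate key since {BatchNo, Material, SupplierID}⁺ = {BatchNo, MachineID, Material, OperatorID, SupplierID, Weight} covers every attribute.
{MachineID, Material, OperatorID} is a candidate key since {MachineID, Material, OperatorID}⁺ = {BatchNo, MachineID, Material, OperatorID, SupplierID, Weight} covers every attribute.
No proper subset of any of these is a key, and no other minimal superkey exists.

{BatchNo, Material, SupplierID}, {MachineID, Material, OperatorID}, {MachineID, SupplierID}, {OperatorID, SupplierID}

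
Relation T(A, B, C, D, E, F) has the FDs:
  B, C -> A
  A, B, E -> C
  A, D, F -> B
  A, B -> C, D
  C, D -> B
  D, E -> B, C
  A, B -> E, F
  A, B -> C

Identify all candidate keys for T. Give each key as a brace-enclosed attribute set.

{A, B}, {A, D, F}, {B, C}, {C, D}, {D, E}

{A, B} is a candidate key since {A, B}⁺ = {A, B, C, D, E, F} covers every attribute.
{B, C} is a candidate key since {B, C}⁺ = {A, B, C, D, E, F} covers every attribute.
{C, D} is a candidate key since {C, D}⁺ = {A, B, C, D, E, F} covers every attribute.
{D, E} is a candidate key since {D, E}⁺ = {A, B, C, D, E, F} covers every attribute.
{A, D, F} is a candidate key since {A, D, F}⁺ = {A, B, C, D, E, F} covers every attribute.
These are minimal and exhaustive — every other superkey contains one of them.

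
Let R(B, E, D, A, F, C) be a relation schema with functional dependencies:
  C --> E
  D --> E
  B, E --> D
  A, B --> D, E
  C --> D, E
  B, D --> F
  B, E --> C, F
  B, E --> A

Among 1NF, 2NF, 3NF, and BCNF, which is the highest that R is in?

Candidate keys: {A, B}, {B, C}, {B, D}, {B, E}. Prime attributes: {A, B, C, D, E}.
For C --> E we have {C}⁺ = {C, D, E}; {C} is not a superkey, so BCNF fails.
But every attribute on its right side ({E}) is prime, and the same holds for every other non-superkey FD, so 3NF still holds.

3NF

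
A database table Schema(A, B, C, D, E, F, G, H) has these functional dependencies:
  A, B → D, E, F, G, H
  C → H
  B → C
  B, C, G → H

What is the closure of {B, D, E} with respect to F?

Start with {B, D, E}.
B → C applies; add {C} → now {B, C, D, E}.
C → H applies; add {H} → now {B, C, D, E, H}.
No further FD applies.

{B, C, D, E, H}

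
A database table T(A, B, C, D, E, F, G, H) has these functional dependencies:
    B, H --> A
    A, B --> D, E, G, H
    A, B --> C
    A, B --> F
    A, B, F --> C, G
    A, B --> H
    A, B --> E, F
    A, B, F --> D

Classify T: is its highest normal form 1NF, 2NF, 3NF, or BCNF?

Candidate keys: {A, B}, {B, H}. Prime attributes: {A, B, H}.
Every FD has a superkey on the left, so the relation is in BCNF.

BCNF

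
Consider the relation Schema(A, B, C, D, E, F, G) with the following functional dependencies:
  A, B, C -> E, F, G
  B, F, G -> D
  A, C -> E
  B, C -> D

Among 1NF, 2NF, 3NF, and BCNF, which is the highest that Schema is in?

1NF

Candidate key: {A, B, C}. Prime attributes: {A, B, C}.
For B, F, G -> D we have {B, F, G}⁺ = {B, D, F, G}; {B, F, G} is not a superkey, so BCNF fails.
B, F, G -> D has non-prime {D} on the right and a non-superkey on the left, so 3NF fails.
The proper key subset {A, C} of {A, B, C} determines non-prime {E}, so the relation is not even in 2NF.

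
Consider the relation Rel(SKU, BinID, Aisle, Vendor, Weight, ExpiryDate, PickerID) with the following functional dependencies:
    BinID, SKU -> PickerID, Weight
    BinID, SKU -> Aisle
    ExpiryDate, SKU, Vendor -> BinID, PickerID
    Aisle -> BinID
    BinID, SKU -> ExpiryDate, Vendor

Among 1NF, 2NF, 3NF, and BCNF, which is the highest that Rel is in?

3NF

Candidate keys: {Aisle, SKU}, {BinID, SKU}, {ExpiryDate, SKU, Vendor}. Prime attributes: {Aisle, BinID, ExpiryDate, SKU, Vendor}.
For Aisle -> BinID we have {Aisle}⁺ = {Aisle, BinID}; {Aisle} is not a superkey, so BCNF fails.
Since {BinID} ⊆ prime attributes and every other non-superkey FD also has a prime right side, the schema is in 3NF.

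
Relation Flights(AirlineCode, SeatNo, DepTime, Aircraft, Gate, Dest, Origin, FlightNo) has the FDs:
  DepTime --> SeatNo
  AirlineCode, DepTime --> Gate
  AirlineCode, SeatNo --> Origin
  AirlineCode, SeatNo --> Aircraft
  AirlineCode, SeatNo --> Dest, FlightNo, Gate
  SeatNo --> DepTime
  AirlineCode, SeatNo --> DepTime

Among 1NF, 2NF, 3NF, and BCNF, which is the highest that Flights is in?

Candidate keys: {AirlineCode, DepTime}, {AirlineCode, SeatNo}. Prime attributes: {AirlineCode, DepTime, SeatNo}.
DepTime --> SeatNo: {DepTime}⁺ = {DepTime, SeatNo}, which is not all of the attributes, so the left side is not a superkey — BCNF is violated.
Since {SeatNo} ⊆ prime attributes and every other non-superkey FD also has a prime right side, the schema is in 3NF.

3NF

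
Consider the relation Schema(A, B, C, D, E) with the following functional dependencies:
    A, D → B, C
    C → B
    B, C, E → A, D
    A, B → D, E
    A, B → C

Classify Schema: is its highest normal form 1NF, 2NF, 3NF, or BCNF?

3NF

Candidate keys: {A, B}, {A, C}, {A, D}, {C, E}. Prime attributes: {A, B, C, D, E}.
C → B breaks BCNF: {C}⁺ = {B, C}, so {C} is not a superkey.
Since {B} ⊆ prime attributes and every other non-superkey FD also has a prime right side, the schema is in 3NF.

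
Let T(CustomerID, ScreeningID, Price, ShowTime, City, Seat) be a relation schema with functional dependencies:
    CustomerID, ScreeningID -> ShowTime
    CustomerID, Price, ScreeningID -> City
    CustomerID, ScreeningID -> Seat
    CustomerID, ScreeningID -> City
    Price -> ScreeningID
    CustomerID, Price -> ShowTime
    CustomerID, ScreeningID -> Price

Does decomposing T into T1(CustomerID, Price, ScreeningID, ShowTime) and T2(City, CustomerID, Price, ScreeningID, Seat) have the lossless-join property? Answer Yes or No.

T1 ∩ T2 = {CustomerID, Price, ScreeningID}; its closure under F is {City, CustomerID, Price, ScreeningID, Seat, ShowTime}.
Since T1 ⊆ {City, CustomerID, Price, ScreeningID, Seat, ShowTime}, the intersection is a superkey of T1; the decomposition is lossless.

Yes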